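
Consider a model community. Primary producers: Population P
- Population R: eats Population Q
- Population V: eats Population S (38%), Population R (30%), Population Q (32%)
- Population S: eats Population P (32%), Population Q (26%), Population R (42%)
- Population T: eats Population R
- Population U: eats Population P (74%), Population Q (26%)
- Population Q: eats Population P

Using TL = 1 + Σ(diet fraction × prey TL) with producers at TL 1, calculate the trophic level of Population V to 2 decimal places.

3.72

Population Q: 1 + 1 = 2
Population R: 1 + 2 = 3
Population S: 1 + (0.32×1 + 0.26×2 + 0.42×3) = 3.1
Population T: 1 + 3 = 4
Population U: 1 + (0.74×1 + 0.26×2) = 2.26
Population V: 1 + (0.38×3.1 + 0.3×3 + 0.32×2) = 3.718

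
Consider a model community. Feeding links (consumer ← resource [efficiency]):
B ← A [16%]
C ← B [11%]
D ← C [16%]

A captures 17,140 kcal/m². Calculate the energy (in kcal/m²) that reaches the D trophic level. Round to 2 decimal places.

B: 17140 × 0.16 = 2742.4 kcal/m²
C: 2742.4 × 0.11 = 301.664 kcal/m²
D: 301.664 × 0.16 = 48.26624 kcal/m²

48.27 kcal/m²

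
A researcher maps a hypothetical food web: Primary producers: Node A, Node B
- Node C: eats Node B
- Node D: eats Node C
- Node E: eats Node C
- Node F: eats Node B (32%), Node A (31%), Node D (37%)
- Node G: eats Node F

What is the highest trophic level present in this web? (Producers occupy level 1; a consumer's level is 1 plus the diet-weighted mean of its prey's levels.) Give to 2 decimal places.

Node C: 1 + 1 = 2
Node D: 1 + 2 = 3
Node E: 1 + 2 = 3
Node F: 1 + (0.32×1 + 0.31×1 + 0.37×3) = 2.74
Node G: 1 + 2.74 = 3.74

3.74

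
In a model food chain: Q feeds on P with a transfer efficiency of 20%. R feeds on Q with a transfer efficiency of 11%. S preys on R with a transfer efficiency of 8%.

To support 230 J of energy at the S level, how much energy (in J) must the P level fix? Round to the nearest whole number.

130682 J

Cumulative transfer efficiency: 0.2 × 0.11 × 0.08 = 0.00176
P energy = 230 / 0.00176 = 130682 J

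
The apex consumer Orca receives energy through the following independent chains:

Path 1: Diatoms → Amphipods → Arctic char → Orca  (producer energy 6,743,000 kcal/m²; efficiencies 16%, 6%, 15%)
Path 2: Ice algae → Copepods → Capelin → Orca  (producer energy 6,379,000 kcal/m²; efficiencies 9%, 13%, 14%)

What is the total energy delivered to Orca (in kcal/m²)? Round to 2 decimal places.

20158.72 kcal/m²

Path 1: 6743000 × 0.16 × 0.06 × 0.15 = 9709.92 kcal/m²
Path 2: 6379000 × 0.09 × 0.13 × 0.14 = 10448.802 kcal/m²
Total at Orca: 9709.92 + 10448.802 = 20158.722 kcal/m²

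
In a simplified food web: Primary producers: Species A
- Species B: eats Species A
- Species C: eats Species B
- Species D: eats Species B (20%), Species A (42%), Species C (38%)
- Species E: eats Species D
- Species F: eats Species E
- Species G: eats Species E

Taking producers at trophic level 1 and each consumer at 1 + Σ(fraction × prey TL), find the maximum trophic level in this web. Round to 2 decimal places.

4.96

Species B: 1 + 1 = 2
Species C: 1 + 2 = 3
Species D: 1 + (0.2×2 + 0.42×1 + 0.38×3) = 2.96
Species E: 1 + 2.96 = 3.96
Species F: 1 + 3.96 = 4.96
Species G: 1 + 3.96 = 4.96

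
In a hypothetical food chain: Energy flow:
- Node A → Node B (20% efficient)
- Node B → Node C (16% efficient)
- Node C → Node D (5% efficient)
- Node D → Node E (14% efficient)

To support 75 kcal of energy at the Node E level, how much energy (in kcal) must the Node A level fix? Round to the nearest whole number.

334821 kcal

Cumulative transfer efficiency: 0.2 × 0.16 × 0.05 × 0.14 = 0.000224
Node A energy = 75 / 0.000224 = 334821 kcal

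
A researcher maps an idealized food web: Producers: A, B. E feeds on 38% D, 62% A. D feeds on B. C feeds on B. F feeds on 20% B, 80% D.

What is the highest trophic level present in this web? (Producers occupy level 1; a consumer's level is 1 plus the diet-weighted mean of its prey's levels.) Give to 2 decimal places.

2.80

C: 1 + 1 = 2
D: 1 + 1 = 2
E: 1 + (0.38×2 + 0.62×1) = 2.38
F: 1 + (0.2×1 + 0.8×2) = 2.8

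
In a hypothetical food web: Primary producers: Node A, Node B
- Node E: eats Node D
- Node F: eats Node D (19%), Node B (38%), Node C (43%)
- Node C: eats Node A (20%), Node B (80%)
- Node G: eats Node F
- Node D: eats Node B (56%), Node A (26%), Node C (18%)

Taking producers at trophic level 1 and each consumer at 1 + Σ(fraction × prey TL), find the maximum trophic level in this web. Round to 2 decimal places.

Node C: 1 + (0.2×1 + 0.8×1) = 2
Node D: 1 + (0.56×1 + 0.26×1 + 0.18×2) = 2.18
Node E: 1 + 2.18 = 3.18
Node F: 1 + (0.19×2.18 + 0.38×1 + 0.43×2) = 2.6542
Node G: 1 + 2.6542 = 3.6542

3.65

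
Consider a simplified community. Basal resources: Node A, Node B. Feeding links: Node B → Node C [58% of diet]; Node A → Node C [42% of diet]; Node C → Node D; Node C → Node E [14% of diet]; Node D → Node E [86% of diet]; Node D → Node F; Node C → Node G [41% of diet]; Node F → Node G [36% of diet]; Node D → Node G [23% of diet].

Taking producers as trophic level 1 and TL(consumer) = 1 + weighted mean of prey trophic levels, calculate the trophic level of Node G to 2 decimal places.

Node C: 1 + (0.58×1 + 0.42×1) = 2
Node D: 1 + 2 = 3
Node E: 1 + (0.14×2 + 0.86×3) = 3.86
Node F: 1 + 3 = 4
Node G: 1 + (0.41×2 + 0.36×4 + 0.23×3) = 3.95

3.95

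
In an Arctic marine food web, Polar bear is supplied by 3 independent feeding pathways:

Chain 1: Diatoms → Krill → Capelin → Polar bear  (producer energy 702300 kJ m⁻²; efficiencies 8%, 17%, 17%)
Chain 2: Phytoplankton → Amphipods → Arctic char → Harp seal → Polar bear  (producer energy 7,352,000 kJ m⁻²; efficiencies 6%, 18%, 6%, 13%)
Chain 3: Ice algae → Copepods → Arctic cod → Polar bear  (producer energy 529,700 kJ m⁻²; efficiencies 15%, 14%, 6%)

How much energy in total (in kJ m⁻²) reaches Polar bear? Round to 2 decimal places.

2910.47 kJ m⁻²

Chain 1: 702300 × 0.08 × 0.17 × 0.17 = 1623.7176 kJ m⁻²
Chain 2: 7352000 × 0.06 × 0.18 × 0.06 × 0.13 = 619.33248 kJ m⁻²
Chain 3: 529700 × 0.15 × 0.14 × 0.06 = 667.422 kJ m⁻²
Total at Polar bear: 1623.7176 + 619.33248 + 667.422 = 2910.47208 kJ m⁻²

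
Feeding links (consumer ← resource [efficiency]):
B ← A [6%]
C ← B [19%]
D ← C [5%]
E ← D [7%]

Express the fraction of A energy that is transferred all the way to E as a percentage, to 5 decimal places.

Product of link efficiencies: 0.06 × 0.19 × 0.05 × 0.07 = 0.0000399
As a percentage: 0.0000399 × 100 = 0.00399%

0.00399%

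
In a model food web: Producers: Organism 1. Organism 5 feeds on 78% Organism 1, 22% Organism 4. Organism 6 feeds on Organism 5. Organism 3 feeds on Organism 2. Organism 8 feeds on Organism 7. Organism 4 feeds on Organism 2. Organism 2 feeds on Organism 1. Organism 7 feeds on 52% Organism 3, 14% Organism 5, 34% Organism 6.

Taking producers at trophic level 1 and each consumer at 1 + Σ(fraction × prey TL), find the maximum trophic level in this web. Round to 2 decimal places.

5.07

Organism 2: 1 + 1 = 2
Organism 3: 1 + 2 = 3
Organism 4: 1 + 2 = 3
Organism 5: 1 + (0.78×1 + 0.22×3) = 2.44
Organism 6: 1 + 2.44 = 3.44
Organism 7: 1 + (0.52×3 + 0.14×2.44 + 0.34×3.44) = 4.0712
Organism 8: 1 + 4.0712 = 5.0712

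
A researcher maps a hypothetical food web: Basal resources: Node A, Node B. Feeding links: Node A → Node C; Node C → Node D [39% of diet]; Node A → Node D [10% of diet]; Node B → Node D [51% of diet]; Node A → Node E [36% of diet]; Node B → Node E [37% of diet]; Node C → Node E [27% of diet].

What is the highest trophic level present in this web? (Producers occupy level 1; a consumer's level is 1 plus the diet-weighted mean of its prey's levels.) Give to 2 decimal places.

Node C: 1 + 1 = 2
Node D: 1 + (0.39×2 + 0.1×1 + 0.51×1) = 2.39
Node E: 1 + (0.36×1 + 0.37×1 + 0.27×2) = 2.27

2.39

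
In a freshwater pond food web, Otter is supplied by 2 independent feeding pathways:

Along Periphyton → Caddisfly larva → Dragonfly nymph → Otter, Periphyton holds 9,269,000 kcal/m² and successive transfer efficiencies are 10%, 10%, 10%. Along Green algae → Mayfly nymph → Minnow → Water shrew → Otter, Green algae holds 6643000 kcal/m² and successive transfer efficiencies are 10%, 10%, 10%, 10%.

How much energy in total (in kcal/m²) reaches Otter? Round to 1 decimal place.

9933.3 kcal/m²

Via Periphyton: 9269000 × 0.1 × 0.1 × 0.1 = 9269 kcal/m²
Via Green algae: 6643000 × 0.1 × 0.1 × 0.1 × 0.1 = 664.3 kcal/m²
Total at Otter: 9269 + 664.3 = 9933.3 kcal/m²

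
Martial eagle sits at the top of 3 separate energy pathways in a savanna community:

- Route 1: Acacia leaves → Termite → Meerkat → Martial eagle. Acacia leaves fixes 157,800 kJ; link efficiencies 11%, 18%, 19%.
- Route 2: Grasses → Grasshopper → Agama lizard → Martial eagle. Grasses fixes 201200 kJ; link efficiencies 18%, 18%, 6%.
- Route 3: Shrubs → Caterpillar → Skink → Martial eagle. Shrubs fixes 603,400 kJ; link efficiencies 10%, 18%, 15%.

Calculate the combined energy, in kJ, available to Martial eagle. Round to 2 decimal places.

Route 1: 157800 × 0.11 × 0.18 × 0.19 = 593.6436 kJ
Route 2: 201200 × 0.18 × 0.18 × 0.06 = 391.1328 kJ
Route 3: 603400 × 0.1 × 0.18 × 0.15 = 1629.18 kJ
Total at Martial eagle: 593.6436 + 391.1328 + 1629.18 = 2613.9564 kJ

2613.96 kJ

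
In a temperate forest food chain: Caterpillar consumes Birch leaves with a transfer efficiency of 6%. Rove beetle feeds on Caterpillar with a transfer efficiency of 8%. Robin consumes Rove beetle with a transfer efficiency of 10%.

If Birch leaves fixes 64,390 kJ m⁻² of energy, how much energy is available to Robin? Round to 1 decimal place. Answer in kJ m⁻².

Caterpillar: 64390 × 0.06 = 3863.4 kJ m⁻²
Rove beetle: 3863.4 × 0.08 = 309.072 kJ m⁻²
Robin: 309.072 × 0.1 = 30.9072 kJ m⁻²

30.9 kJ m⁻²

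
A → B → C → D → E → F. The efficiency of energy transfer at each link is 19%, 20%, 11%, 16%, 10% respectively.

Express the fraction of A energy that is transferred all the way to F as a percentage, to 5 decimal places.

0.00669%

Product of link efficiencies: 0.19 × 0.2 × 0.11 × 0.16 × 0.1 = 0.00006688
As a percentage: 0.00006688 × 100 = 0.00669%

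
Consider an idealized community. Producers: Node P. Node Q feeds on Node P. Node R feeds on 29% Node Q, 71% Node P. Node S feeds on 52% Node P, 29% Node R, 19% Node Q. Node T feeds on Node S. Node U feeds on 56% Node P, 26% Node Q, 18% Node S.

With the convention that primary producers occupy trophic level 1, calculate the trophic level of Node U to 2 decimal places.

2.54

Node Q: 1 + 1 = 2
Node R: 1 + (0.29×2 + 0.71×1) = 2.29
Node S: 1 + (0.52×1 + 0.29×2.29 + 0.19×2) = 2.5641
Node T: 1 + 2.5641 = 3.5641
Node U: 1 + (0.56×1 + 0.26×2 + 0.18×2.5641) = 2.541538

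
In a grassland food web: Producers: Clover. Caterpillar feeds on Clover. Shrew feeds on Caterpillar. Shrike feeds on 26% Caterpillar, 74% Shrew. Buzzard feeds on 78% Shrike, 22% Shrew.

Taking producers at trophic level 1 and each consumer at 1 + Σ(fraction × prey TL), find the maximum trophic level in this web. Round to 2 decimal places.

4.58

Caterpillar: 1 + 1 = 2
Shrew: 1 + 2 = 3
Shrike: 1 + (0.26×2 + 0.74×3) = 3.74
Buzzard: 1 + (0.78×3.74 + 0.22×3) = 4.5772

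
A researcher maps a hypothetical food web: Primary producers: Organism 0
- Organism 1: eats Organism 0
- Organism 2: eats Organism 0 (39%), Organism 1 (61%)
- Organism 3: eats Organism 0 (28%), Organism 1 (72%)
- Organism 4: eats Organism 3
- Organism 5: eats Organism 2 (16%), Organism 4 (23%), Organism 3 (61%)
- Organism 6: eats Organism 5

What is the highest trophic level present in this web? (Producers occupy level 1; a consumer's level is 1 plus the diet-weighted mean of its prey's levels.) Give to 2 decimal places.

4.93

Organism 1: 1 + 1 = 2
Organism 2: 1 + (0.39×1 + 0.61×2) = 2.61
Organism 3: 1 + (0.28×1 + 0.72×2) = 2.72
Organism 4: 1 + 2.72 = 3.72
Organism 5: 1 + (0.16×2.61 + 0.23×3.72 + 0.61×2.72) = 3.9324
Organism 6: 1 + 3.9324 = 4.9324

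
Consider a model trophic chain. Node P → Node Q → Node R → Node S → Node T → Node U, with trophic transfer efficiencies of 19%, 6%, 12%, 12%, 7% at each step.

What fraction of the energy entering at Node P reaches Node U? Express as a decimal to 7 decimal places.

0.0000115

Product of link efficiencies: 0.19 × 0.06 × 0.12 × 0.12 × 0.07 = 0.0000114912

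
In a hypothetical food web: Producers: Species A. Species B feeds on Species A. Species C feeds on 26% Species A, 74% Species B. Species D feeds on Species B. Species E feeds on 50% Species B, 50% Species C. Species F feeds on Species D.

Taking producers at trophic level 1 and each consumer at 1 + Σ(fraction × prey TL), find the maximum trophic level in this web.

4

Species B: 1 + 1 = 2
Species C: 1 + (0.26×1 + 0.74×2) = 2.74
Species D: 1 + 2 = 3
Species E: 1 + (0.5×2 + 0.5×2.74) = 3.37
Species F: 1 + 3 = 4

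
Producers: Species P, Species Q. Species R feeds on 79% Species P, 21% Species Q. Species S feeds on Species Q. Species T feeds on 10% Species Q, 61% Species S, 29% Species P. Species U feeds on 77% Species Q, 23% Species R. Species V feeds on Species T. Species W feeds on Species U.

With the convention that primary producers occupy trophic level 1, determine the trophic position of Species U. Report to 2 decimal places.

2.23

Species R: 1 + (0.79×1 + 0.21×1) = 2
Species S: 1 + 1 = 2
Species T: 1 + (0.1×1 + 0.61×2 + 0.29×1) = 2.61
Species U: 1 + (0.77×1 + 0.23×2) = 2.23
Species V: 1 + 2.61 = 3.61
Species W: 1 + 2.23 = 3.23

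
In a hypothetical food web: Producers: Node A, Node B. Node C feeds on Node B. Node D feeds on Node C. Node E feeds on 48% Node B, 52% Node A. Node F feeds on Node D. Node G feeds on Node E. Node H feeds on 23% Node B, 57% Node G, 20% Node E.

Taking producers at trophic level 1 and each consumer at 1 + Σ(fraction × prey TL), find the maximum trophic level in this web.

4

Node C: 1 + 1 = 2
Node D: 1 + 2 = 3
Node E: 1 + (0.48×1 + 0.52×1) = 2
Node F: 1 + 3 = 4
Node G: 1 + 2 = 3
Node H: 1 + (0.23×1 + 0.57×3 + 0.2×2) = 3.34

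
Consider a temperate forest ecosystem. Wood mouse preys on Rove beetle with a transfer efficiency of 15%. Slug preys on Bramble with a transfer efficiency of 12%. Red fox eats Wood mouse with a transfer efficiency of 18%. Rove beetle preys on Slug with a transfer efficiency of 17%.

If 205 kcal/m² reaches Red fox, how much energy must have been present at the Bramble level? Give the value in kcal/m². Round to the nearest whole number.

Cumulative transfer efficiency: 0.12 × 0.17 × 0.15 × 0.18 = 0.0005508
Bramble energy = 205 / 0.0005508 = 372186 kcal/m²

372186 kcal/m²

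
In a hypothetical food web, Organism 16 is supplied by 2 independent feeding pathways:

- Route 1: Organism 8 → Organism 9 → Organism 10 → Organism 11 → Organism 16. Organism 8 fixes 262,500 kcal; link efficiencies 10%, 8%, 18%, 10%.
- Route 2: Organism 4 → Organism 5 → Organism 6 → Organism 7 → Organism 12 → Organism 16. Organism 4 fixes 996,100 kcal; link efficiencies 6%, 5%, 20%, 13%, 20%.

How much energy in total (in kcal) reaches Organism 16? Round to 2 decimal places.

53.34 kcal

Route 1: 262500 × 0.1 × 0.08 × 0.18 × 0.1 = 37.8 kcal
Route 2: 996100 × 0.06 × 0.05 × 0.2 × 0.13 × 0.2 = 15.53916 kcal
Total at Organism 16: 37.8 + 15.53916 = 53.33916 kcal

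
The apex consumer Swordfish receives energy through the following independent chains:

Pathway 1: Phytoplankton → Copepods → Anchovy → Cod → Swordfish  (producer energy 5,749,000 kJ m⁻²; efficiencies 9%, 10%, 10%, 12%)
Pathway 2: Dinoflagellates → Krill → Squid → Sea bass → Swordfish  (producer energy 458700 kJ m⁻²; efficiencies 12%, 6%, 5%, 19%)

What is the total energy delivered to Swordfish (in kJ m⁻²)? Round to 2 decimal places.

Pathway 1: 5749000 × 0.09 × 0.1 × 0.1 × 0.12 = 620.892 kJ m⁻²
Pathway 2: 458700 × 0.12 × 0.06 × 0.05 × 0.19 = 31.37508 kJ m⁻²
Total at Swordfish: 620.892 + 31.37508 = 652.26708 kJ m⁻²

652.27 kJ m⁻²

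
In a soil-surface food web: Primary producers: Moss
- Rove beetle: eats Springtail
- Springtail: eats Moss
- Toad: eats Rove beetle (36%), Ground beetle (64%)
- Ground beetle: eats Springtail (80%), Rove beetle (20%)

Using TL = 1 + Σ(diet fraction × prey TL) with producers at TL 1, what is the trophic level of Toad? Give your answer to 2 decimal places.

Springtail: 1 + 1 = 2
Rove beetle: 1 + 2 = 3
Ground beetle: 1 + (0.8×2 + 0.2×3) = 3.2
Toad: 1 + (0.36×3 + 0.64×3.2) = 4.128

4.13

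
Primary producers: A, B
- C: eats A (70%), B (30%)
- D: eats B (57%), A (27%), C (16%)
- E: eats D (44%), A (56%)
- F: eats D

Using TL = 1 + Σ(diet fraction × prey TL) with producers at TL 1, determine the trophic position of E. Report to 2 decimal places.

C: 1 + (0.7×1 + 0.3×1) = 2
D: 1 + (0.57×1 + 0.27×1 + 0.16×2) = 2.16
E: 1 + (0.44×2.16 + 0.56×1) = 2.5104
F: 1 + 2.16 = 3.16

2.51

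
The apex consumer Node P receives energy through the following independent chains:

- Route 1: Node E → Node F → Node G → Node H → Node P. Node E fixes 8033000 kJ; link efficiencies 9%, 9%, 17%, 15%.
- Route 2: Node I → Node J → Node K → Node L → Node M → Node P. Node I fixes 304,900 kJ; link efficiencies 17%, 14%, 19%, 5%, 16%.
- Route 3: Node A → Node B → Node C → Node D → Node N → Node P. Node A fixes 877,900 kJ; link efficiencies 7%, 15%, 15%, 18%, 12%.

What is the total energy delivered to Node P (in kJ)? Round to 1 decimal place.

1700.1 kJ

Route 1: 8033000 × 0.09 × 0.09 × 0.17 × 0.15 = 1659.21615 kJ
Route 2: 304900 × 0.17 × 0.14 × 0.19 × 0.05 × 0.16 = 11.0300624 kJ
Route 3: 877900 × 0.07 × 0.15 × 0.15 × 0.18 × 0.12 = 29.866158 kJ
Total at Node P: 1659.21615 + 11.0300624 + 29.866158 = 1700.1123704 kJ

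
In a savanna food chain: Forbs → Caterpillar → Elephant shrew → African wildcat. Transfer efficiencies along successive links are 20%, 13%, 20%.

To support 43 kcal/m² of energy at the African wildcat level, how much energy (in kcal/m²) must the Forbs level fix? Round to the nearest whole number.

Cumulative transfer efficiency: 0.2 × 0.13 × 0.2 = 0.0052
Forbs energy = 43 / 0.0052 = 8269 kcal/m²

8269 kcal/m²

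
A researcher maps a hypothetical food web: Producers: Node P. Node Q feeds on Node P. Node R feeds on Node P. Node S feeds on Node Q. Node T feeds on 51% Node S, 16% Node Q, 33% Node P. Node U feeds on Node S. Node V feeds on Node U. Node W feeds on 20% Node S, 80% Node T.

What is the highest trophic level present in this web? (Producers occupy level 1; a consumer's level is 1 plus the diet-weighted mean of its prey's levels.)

5

Node Q: 1 + 1 = 2
Node R: 1 + 1 = 2
Node S: 1 + 2 = 3
Node T: 1 + (0.51×3 + 0.16×2 + 0.33×1) = 3.18
Node U: 1 + 3 = 4
Node V: 1 + 4 = 5
Node W: 1 + (0.2×3 + 0.8×3.18) = 4.144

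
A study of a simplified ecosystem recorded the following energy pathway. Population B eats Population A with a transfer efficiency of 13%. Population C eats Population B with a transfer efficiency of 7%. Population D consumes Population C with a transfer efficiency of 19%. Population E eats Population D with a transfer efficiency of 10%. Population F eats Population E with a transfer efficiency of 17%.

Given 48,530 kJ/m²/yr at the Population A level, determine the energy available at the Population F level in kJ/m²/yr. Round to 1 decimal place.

Population B: 48530 × 0.13 = 6308.9 kJ/m²/yr
Population C: 6308.9 × 0.07 = 441.623 kJ/m²/yr
Population D: 441.623 × 0.19 = 83.90837 kJ/m²/yr
Population E: 83.90837 × 0.1 = 8.390837 kJ/m²/yr
Population F: 8.390837 × 0.17 = 1.42644229 kJ/m²/yr

1.4 kJ/m²/yr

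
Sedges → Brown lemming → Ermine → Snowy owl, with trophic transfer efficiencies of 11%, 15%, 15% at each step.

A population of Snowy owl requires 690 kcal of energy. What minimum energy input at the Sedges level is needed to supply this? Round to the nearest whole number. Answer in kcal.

Cumulative transfer efficiency: 0.11 × 0.15 × 0.15 = 0.002475
Sedges energy = 690 / 0.002475 = 278788 kcal

278788 kcal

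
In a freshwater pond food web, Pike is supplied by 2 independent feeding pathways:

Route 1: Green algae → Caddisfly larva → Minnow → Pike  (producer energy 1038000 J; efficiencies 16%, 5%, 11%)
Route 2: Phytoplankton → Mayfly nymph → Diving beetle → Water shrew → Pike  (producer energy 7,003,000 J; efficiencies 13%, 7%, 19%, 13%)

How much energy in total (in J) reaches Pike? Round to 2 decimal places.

Route 1: 1038000 × 0.16 × 0.05 × 0.11 = 913.44 J
Route 2: 7003000 × 0.13 × 0.07 × 0.19 × 0.13 = 1574.06431 J
Total at Pike: 913.44 + 1574.06431 = 2487.50431 J

2487.50 J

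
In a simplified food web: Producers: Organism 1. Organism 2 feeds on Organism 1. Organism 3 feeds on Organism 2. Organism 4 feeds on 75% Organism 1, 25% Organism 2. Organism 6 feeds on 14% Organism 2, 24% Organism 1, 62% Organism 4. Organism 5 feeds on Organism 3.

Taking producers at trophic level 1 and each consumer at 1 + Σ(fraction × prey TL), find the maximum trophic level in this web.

4

Organism 2: 1 + 1 = 2
Organism 3: 1 + 2 = 3
Organism 4: 1 + (0.75×1 + 0.25×2) = 2.25
Organism 5: 1 + 3 = 4
Organism 6: 1 + (0.14×2 + 0.24×1 + 0.62×2.25) = 2.915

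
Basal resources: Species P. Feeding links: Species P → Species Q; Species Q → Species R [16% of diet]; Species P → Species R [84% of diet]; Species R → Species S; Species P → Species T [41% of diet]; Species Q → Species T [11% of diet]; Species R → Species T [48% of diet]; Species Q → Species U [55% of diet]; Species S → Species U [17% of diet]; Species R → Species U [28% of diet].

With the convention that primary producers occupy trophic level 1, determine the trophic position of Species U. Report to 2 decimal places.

3.24

Species Q: 1 + 1 = 2
Species R: 1 + (0.16×2 + 0.84×1) = 2.16
Species S: 1 + 2.16 = 3.16
Species T: 1 + (0.41×1 + 0.11×2 + 0.48×2.16) = 2.6668
Species U: 1 + (0.55×2 + 0.17×3.16 + 0.28×2.16) = 3.242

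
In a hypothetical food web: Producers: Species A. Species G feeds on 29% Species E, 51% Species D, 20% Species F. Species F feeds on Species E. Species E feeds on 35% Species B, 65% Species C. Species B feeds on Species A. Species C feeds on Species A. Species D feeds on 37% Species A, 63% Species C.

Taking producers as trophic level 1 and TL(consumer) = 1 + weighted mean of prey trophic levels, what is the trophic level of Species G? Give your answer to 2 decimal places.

4.01

Species B: 1 + 1 = 2
Species C: 1 + 1 = 2
Species D: 1 + (0.37×1 + 0.63×2) = 2.63
Species E: 1 + (0.35×2 + 0.65×2) = 3
Species F: 1 + 3 = 4
Species G: 1 + (0.29×3 + 0.51×2.63 + 0.2×4) = 4.0113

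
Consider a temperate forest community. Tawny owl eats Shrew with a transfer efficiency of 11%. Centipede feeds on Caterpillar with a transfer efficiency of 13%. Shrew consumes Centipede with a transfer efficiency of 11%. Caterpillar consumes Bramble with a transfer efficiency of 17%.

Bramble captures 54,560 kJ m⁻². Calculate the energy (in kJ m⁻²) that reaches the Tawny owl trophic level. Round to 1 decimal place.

Caterpillar: 54560 × 0.17 = 9275.2 kJ m⁻²
Centipede: 9275.2 × 0.13 = 1205.776 kJ m⁻²
Shrew: 1205.776 × 0.11 = 132.63536 kJ m⁻²
Tawny owl: 132.63536 × 0.11 = 14.5898896 kJ m⁻²

14.6 kJ m⁻²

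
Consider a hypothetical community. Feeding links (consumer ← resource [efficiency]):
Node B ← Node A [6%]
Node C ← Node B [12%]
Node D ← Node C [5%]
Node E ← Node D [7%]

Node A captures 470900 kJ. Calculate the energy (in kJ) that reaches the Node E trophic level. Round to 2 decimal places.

11.87 kJ

Node B: 470900 × 0.06 = 28254 kJ
Node C: 28254 × 0.12 = 3390.48 kJ
Node D: 3390.48 × 0.05 = 169.524 kJ
Node E: 169.524 × 0.07 = 11.86668 kJ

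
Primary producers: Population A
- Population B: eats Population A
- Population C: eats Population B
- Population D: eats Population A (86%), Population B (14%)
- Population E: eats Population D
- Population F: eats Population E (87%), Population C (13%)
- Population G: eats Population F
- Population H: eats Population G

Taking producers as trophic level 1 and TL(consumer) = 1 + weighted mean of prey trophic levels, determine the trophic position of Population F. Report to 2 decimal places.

4.12

Population B: 1 + 1 = 2
Population C: 1 + 2 = 3
Population D: 1 + (0.86×1 + 0.14×2) = 2.14
Population E: 1 + 2.14 = 3.14
Population F: 1 + (0.87×3.14 + 0.13×3) = 4.1218
Population G: 1 + 4.1218 = 5.1218
Population H: 1 + 5.1218 = 6.1218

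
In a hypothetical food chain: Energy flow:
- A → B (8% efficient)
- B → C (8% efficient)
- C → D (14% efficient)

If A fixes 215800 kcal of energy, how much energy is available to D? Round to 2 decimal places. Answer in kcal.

B: 215800 × 0.08 = 17264 kcal
C: 17264 × 0.08 = 1381.12 kcal
D: 1381.12 × 0.14 = 193.3568 kcal

193.36 kcal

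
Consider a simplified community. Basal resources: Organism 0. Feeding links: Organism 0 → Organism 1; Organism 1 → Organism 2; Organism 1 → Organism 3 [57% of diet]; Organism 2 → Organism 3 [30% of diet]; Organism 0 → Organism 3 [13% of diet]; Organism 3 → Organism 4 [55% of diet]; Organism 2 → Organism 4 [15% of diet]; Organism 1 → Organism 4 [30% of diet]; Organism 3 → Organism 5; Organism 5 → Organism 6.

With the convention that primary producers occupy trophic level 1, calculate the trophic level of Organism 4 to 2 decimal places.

3.79

Organism 1: 1 + 1 = 2
Organism 2: 1 + 2 = 3
Organism 3: 1 + (0.57×2 + 0.3×3 + 0.13×1) = 3.17
Organism 4: 1 + (0.55×3.17 + 0.15×3 + 0.3×2) = 3.7935
Organism 5: 1 + 3.17 = 4.17
Organism 6: 1 + 4.17 = 5.17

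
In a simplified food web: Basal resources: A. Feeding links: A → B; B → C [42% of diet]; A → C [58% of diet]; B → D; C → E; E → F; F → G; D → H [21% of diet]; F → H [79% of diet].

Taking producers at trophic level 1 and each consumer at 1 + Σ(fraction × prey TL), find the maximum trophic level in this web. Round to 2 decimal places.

5.42

B: 1 + 1 = 2
C: 1 + (0.42×2 + 0.58×1) = 2.42
D: 1 + 2 = 3
E: 1 + 2.42 = 3.42
F: 1 + 3.42 = 4.42
G: 1 + 4.42 = 5.42
H: 1 + (0.21×3 + 0.79×4.42) = 5.1218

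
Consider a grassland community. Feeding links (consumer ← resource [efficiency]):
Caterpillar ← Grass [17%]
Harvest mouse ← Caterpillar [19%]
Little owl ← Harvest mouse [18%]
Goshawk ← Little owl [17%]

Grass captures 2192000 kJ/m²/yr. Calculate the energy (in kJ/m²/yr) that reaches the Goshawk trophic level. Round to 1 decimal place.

2166.5 kJ/m²/yr

Caterpillar: 2192000 × 0.17 = 372640 kJ/m²/yr
Harvest mouse: 372640 × 0.19 = 70801.6 kJ/m²/yr
Little owl: 70801.6 × 0.18 = 12744.288 kJ/m²/yr
Goshawk: 12744.288 × 0.17 = 2166.52896 kJ/m²/yr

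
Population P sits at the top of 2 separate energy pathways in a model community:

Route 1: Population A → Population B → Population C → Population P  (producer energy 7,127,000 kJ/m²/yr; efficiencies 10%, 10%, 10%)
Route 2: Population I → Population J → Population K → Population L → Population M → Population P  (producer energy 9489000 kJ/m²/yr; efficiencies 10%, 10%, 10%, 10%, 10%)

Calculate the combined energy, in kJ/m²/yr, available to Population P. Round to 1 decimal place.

7221.9 kJ/m²/yr

Route 1: 7127000 × 0.1 × 0.1 × 0.1 = 7127 kJ/m²/yr
Route 2: 9489000 × 0.1 × 0.1 × 0.1 × 0.1 × 0.1 = 94.89 kJ/m²/yr
Total at Population P: 7127 + 94.89 = 7221.89 kJ/m²/yr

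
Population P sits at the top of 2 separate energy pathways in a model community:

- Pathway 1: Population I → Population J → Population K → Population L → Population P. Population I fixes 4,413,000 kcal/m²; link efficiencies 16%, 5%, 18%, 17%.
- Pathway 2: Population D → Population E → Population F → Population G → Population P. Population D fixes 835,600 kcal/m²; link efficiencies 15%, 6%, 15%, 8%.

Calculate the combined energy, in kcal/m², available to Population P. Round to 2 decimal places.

1170.55 kcal/m²

Pathway 1: 4413000 × 0.16 × 0.05 × 0.18 × 0.17 = 1080.3024 kcal/m²
Pathway 2: 835600 × 0.15 × 0.06 × 0.15 × 0.08 = 90.2448 kcal/m²
Total at Population P: 1080.3024 + 90.2448 = 1170.5472 kcal/m²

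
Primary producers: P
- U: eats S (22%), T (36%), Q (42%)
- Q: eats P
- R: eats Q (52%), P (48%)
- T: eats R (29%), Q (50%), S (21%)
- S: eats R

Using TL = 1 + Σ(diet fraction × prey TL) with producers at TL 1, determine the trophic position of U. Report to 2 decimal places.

Q: 1 + 1 = 2
R: 1 + (0.52×2 + 0.48×1) = 2.52
S: 1 + 2.52 = 3.52
T: 1 + (0.29×2.52 + 0.5×2 + 0.21×3.52) = 3.47
U: 1 + (0.22×3.52 + 0.36×3.47 + 0.42×2) = 3.8636

3.86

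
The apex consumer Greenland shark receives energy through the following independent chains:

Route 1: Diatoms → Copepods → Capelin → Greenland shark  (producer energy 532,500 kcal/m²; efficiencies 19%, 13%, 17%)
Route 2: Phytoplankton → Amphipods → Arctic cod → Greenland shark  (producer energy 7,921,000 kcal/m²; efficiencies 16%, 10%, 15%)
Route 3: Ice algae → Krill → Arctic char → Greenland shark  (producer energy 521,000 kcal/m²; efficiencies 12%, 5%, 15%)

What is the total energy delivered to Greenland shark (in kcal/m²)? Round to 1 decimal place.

Route 1: 532500 × 0.19 × 0.13 × 0.17 = 2235.9675 kcal/m²
Route 2: 7921000 × 0.16 × 0.1 × 0.15 = 19010.4 kcal/m²
Route 3: 521000 × 0.12 × 0.05 × 0.15 = 468.9 kcal/m²
Total at Greenland shark: 2235.9675 + 19010.4 + 468.9 = 21715.2675 kcal/m²

21715.3 kcal/m²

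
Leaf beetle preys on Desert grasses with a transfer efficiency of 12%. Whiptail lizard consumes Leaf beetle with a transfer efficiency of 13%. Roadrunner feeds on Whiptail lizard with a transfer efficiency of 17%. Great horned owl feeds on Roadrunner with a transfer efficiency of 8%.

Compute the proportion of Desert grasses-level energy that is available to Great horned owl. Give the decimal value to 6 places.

Product of link efficiencies: 0.12 × 0.13 × 0.17 × 0.08 = 0.00021216

0.000212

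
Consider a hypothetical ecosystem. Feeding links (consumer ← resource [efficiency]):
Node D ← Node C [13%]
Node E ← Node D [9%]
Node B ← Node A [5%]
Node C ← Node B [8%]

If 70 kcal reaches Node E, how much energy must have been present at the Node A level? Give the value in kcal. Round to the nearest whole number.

Cumulative transfer efficiency: 0.05 × 0.08 × 0.13 × 0.09 = 0.0000468
Node A energy = 70 / 0.0000468 = 1495726 kcal

1495726 kcal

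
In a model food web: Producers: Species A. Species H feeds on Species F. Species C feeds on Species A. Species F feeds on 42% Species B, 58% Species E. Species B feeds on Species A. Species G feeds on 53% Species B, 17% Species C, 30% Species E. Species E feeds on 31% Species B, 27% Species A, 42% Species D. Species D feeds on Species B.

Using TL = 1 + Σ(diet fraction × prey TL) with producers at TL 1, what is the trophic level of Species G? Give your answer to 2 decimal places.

Species B: 1 + 1 = 2
Species C: 1 + 1 = 2
Species D: 1 + 2 = 3
Species E: 1 + (0.31×2 + 0.27×1 + 0.42×3) = 3.15
Species F: 1 + (0.42×2 + 0.58×3.15) = 3.667
Species G: 1 + (0.53×2 + 0.17×2 + 0.3×3.15) = 3.345
Species H: 1 + 3.667 = 4.667

3.35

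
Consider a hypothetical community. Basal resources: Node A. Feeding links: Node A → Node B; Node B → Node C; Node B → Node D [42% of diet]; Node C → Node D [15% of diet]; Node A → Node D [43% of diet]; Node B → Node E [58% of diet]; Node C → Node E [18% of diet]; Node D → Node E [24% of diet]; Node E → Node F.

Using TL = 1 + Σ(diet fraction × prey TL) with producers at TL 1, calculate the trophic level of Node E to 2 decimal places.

Node B: 1 + 1 = 2
Node C: 1 + 2 = 3
Node D: 1 + (0.42×2 + 0.15×3 + 0.43×1) = 2.72
Node E: 1 + (0.58×2 + 0.18×3 + 0.24×2.72) = 3.3528
Node F: 1 + 3.3528 = 4.3528

3.35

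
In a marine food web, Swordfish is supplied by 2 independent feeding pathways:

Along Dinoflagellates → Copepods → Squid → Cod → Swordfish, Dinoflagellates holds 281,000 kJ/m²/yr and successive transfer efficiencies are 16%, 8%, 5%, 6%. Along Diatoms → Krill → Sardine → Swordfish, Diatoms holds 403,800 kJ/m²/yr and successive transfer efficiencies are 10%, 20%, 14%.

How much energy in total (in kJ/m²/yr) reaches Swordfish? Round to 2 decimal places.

1141.43 kJ/m²/yr

Via Dinoflagellates: 281000 × 0.16 × 0.08 × 0.05 × 0.06 = 10.7904 kJ/m²/yr
Via Diatoms: 403800 × 0.1 × 0.2 × 0.14 = 1130.64 kJ/m²/yr
Total at Swordfish: 10.7904 + 1130.64 = 1141.4304 kJ/m²/yr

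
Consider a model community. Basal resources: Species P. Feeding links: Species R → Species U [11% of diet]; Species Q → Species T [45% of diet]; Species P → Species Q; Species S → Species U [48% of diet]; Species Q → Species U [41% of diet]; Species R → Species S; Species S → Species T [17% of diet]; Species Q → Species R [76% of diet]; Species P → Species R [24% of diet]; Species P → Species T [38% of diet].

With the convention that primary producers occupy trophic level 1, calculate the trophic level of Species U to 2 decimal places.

Species Q: 1 + 1 = 2
Species R: 1 + (0.24×1 + 0.76×2) = 2.76
Species S: 1 + 2.76 = 3.76
Species T: 1 + (0.45×2 + 0.17×3.76 + 0.38×1) = 2.9192
Species U: 1 + (0.48×3.76 + 0.11×2.76 + 0.41×2) = 3.9284

3.93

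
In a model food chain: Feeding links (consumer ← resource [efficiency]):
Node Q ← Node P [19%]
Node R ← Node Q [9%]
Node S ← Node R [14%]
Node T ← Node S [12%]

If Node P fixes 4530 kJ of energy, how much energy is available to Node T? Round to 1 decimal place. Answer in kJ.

Node Q: 4530 × 0.19 = 860.7 kJ
Node R: 860.7 × 0.09 = 77.463 kJ
Node S: 77.463 × 0.14 = 10.84482 kJ
Node T: 10.84482 × 0.12 = 1.3013784 kJ

1.3 kJ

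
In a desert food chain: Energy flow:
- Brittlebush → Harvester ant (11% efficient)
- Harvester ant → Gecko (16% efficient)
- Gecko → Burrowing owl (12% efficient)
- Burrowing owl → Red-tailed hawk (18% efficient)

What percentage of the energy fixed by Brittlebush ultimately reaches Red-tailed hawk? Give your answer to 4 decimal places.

Product of link efficiencies: 0.11 × 0.16 × 0.12 × 0.18 = 0.00038016
As a percentage: 0.00038016 × 100 = 0.0380%

0.0380%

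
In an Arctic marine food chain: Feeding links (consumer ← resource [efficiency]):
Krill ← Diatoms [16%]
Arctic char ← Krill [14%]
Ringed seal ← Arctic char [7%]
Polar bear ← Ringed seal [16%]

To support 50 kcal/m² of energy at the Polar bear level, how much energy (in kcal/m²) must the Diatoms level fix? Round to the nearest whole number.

Cumulative transfer efficiency: 0.16 × 0.14 × 0.07 × 0.16 = 0.00025088
Diatoms energy = 50 / 0.00025088 = 199298 kcal/m²

199298 kcal/m²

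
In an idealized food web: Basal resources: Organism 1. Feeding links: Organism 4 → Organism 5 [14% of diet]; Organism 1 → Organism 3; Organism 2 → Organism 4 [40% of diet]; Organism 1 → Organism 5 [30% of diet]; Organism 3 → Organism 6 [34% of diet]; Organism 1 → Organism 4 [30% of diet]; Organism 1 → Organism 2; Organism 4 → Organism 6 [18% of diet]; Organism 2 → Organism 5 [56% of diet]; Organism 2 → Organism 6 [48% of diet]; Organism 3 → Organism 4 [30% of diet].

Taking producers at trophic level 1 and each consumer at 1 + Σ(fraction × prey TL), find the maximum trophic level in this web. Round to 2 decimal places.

Organism 2: 1 + 1 = 2
Organism 3: 1 + 1 = 2
Organism 4: 1 + (0.4×2 + 0.3×2 + 0.3×1) = 2.7
Organism 5: 1 + (0.3×1 + 0.56×2 + 0.14×2.7) = 2.798
Organism 6: 1 + (0.18×2.7 + 0.48×2 + 0.34×2) = 3.126

3.13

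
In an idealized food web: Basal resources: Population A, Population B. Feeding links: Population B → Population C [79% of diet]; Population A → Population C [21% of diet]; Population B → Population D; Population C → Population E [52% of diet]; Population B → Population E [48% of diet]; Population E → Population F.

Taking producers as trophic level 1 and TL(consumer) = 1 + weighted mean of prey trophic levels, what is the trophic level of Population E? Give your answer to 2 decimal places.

2.52

Population C: 1 + (0.79×1 + 0.21×1) = 2
Population D: 1 + 1 = 2
Population E: 1 + (0.52×2 + 0.48×1) = 2.52
Population F: 1 + 2.52 = 3.52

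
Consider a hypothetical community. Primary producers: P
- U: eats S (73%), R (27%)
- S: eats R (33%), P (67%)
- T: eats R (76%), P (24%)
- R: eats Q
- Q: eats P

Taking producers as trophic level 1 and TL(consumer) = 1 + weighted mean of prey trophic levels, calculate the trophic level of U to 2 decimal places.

3.75

Q: 1 + 1 = 2
R: 1 + 2 = 3
S: 1 + (0.33×3 + 0.67×1) = 2.66
T: 1 + (0.76×3 + 0.24×1) = 3.52
U: 1 + (0.73×2.66 + 0.27×3) = 3.7518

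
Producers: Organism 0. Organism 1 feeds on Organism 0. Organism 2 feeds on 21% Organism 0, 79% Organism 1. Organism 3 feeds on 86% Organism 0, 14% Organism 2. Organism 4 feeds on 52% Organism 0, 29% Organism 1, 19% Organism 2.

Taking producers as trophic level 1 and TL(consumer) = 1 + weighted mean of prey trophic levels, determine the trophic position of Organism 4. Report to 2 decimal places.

2.63

Organism 1: 1 + 1 = 2
Organism 2: 1 + (0.21×1 + 0.79×2) = 2.79
Organism 3: 1 + (0.86×1 + 0.14×2.79) = 2.2506
Organism 4: 1 + (0.52×1 + 0.29×2 + 0.19×2.79) = 2.6301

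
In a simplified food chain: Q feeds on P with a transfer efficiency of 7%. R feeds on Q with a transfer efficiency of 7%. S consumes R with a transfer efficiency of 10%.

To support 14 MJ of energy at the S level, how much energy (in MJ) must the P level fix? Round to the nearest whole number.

28571 MJ

Cumulative transfer efficiency: 0.07 × 0.07 × 0.1 = 0.00049
P energy = 14 / 0.00049 = 28571 MJ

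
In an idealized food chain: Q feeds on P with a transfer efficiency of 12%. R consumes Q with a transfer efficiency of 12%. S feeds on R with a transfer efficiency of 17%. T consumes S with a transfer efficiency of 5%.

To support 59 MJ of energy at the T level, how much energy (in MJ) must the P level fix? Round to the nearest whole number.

482026 MJ

Cumulative transfer efficiency: 0.12 × 0.12 × 0.17 × 0.05 = 0.0001224
P energy = 59 / 0.0001224 = 482026 MJ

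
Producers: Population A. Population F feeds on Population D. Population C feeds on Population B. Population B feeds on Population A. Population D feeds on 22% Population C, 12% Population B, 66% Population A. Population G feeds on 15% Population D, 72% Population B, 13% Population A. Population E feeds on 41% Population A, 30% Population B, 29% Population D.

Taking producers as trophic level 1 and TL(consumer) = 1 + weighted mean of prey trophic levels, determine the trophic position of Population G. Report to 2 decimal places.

Population B: 1 + 1 = 2
Population C: 1 + 2 = 3
Population D: 1 + (0.22×3 + 0.12×2 + 0.66×1) = 2.56
Population E: 1 + (0.41×1 + 0.3×2 + 0.29×2.56) = 2.7524
Population F: 1 + 2.56 = 3.56
Population G: 1 + (0.15×2.56 + 0.72×2 + 0.13×1) = 2.954

2.95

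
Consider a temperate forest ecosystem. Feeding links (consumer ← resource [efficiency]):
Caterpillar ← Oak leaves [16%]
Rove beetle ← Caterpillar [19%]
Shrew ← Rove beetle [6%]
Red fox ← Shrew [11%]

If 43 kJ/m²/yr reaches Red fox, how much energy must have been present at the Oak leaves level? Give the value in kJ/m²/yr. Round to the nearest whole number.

214314 kJ/m²/yr

Cumulative transfer efficiency: 0.16 × 0.19 × 0.06 × 0.11 = 0.00020064
Oak leaves energy = 43 / 0.00020064 = 214314 kJ/m²/yr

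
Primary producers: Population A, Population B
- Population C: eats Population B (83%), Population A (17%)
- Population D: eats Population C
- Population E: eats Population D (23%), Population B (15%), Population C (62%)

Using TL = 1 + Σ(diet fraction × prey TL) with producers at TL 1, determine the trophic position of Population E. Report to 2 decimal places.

3.08

Population C: 1 + (0.83×1 + 0.17×1) = 2
Population D: 1 + 2 = 3
Population E: 1 + (0.23×3 + 0.15×1 + 0.62×2) = 3.08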